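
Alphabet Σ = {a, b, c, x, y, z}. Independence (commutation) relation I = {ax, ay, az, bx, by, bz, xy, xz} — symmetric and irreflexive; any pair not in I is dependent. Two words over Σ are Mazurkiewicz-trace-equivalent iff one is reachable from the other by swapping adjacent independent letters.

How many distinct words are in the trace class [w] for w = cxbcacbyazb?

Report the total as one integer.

piece 0:c — minimal
piece 1:x rests on {0:c}
piece 2:b rests on {0:c}
piece 3:c rests on {1:x, 2:b}
piece 4:a rests on {3:c}
piece 5:c rests on {4:a}
piece 6:b rests on {5:c}
piece 7:y rests on {5:c}
piece 8:a rests on {6:b}
piece 9:z rests on {7:y}
piece 10:b rests on {8:a}
minimal pieces: {0:c}
ways to finish when only these pieces remain (= sum over removing one remaining piece with nothing left below it):
  1 left: {9}→1  {10}→1
  2 left: {7,9}→1  {8,10}→1  {9,10}→2
  3 left: {6,8,10}→1  {7,9,10}→3  {8,9,10}→3
  4 left: {6,8,9,10}→4  {7,8,9,10}→6
  5 left: {6,7,8,9,10}→10
  6 left: {5,6,7,8,9,10}→10
  7 left: {4,5,6,7,8,9,10}→10
  8 left: {3,4,5,6,7,8,9,10}→10
  9 left: {1,3,4,5,6,7,8,9,10}→10  {2,3,4,5,6,7,8,9,10}→10
  placing 0:c first → 20 extensions

20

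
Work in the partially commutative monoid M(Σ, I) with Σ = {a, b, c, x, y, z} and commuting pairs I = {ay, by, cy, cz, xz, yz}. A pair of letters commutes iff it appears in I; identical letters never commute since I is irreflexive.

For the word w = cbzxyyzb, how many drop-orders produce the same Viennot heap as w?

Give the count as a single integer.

#0=c has no predecessor
#1=b depends on [0:c]
#2=z depends on [1:b]
#3=x depends on [1:b]
#4=y depends on [3:x]
#5=y depends on [4:y]
#6=z depends on [2:z]
#7=b depends on [3:x, 6:z]
sources: [0:c]
N(rest) = Σ N(rest − s) over sources s of rest; N(one piece) = 1:
  size 1 → [5]=1  [7]=1
  size 2 → [4,5]=1  [5,7]=2  [6,7]=1
  size 3 → [2,6,7]=1  [4,5,7]=3  [5,6,7]=3
  size 4 → [2,5,6,7]=4  [3,4,5,7]=3  [4,5,6,7]=6
  size 5 → [2,4,5,6,7]=10  [3,4,5,6,7]=9
  size 6 → [2,3,4,5,6,7]=19
  first=0(c) contributes 19

19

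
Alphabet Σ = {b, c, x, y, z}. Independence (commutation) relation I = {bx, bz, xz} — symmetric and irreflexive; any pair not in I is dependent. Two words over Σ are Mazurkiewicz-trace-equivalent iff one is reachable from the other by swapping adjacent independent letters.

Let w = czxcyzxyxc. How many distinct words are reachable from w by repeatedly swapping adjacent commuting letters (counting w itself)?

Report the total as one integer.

4

0(c) covers ∅
1(z) covers 0:c
2(x) covers 0:c
3(c) covers 1:z, 2:x
4(y) covers 3:c
5(z) covers 4:y
6(x) covers 4:y
7(y) covers 5:z, 6:x
8(x) covers 7:y
9(c) covers 8:x
floor of heap: 0:c
completions by unplaced set U, small U first (add the entries for U minus each lowest piece of U):
  |U|=1: {9}:1
  |U|=2: {8,9}:1
  |U|=3: {7,8,9}:1
  |U|=4: {5,7,8,9}:1  {6,7,8,9}:1
  |U|=5: {5,6,7,8,9}:2
  |U|=6: {4,5,6,7,8,9}:2
  |U|=7: {3,4,5,6,7,8,9}:2
  |U|=8: {1,3,4,5,6,7,8,9}:2  {2,3,4,5,6,7,8,9}:2
  start at 0(c): 4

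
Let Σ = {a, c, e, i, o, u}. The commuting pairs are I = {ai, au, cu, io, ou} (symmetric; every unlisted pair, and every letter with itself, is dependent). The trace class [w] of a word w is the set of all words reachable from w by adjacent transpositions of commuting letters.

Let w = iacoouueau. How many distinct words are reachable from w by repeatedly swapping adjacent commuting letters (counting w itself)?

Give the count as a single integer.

drop 0:i onto floor
drop 1:a onto floor
drop 2:c onto {0:i, 1:a}
drop 3:o onto {2:c}
drop 4:o onto {3:o}
drop 5:u onto {0:i}
drop 6:u onto {5:u}
drop 7:e onto {4:o, 6:u}
drop 8:a onto {7:e}
drop 9:u onto {7:e}
ground layer = {0:i, 1:a}
drop-orders for the pieces not yet dropped (sum over which currently-grounded one goes next):
  1 to go: {8} 1  {9} 1
  2 to go: {8,9} 2
  3 to go: {7,8,9} 2
  4 to go: {4,7,8,9} 2  {6,7,8,9} 2
  5 to go: {3,4,7,8,9} 2  {4,6,7,8,9} 4  {5,6,7,8,9} 2
  6 to go: {2,3,4,7,8,9} 2  {3,4,6,7,8,9} 6  {4,5,6,7,8,9} 6
  7 to go: {1,2,3,4,7,8,9} 2  {2,3,4,6,7,8,9} 8  {3,4,5,6,7,8,9} 12
  8 to go: {1,2,3,4,6,7,8,9} 10  {2,3,4,5,6,7,8,9} 20
  if 0:i drops first: 30 orders
  if 1:a drops first: 20 orders
heap linearizations: 50

50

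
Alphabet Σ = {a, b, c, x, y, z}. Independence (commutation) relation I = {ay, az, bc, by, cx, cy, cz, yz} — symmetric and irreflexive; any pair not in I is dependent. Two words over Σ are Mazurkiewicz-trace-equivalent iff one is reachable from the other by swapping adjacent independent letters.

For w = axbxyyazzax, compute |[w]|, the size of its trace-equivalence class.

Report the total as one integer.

piece 0:a — minimal
piece 1:x rests on {0:a}
piece 2:b rests on {1:x}
piece 3:x rests on {2:b}
piece 4:y rests on {3:x}
piece 5:y rests on {4:y}
piece 6:a rests on {3:x}
piece 7:z rests on {3:x}
piece 8:z rests on {7:z}
piece 9:a rests on {6:a}
piece 10:x rests on {5:y, 8:z, 9:a}
minimal pieces: {0:a}
ways to finish when only these pieces remain (= sum over removing one remaining piece with nothing left below it):
  1 left: {10}→1
  2 left: {5,10}→1  {8,10}→1  {9,10}→1
  3 left: {4,5,10}→1  {5,8,10}→2  {5,9,10}→2  {6,9,10}→1  {7,8,10}→1  {8,9,10}→2
  4 left: {4,5,8,10}→3  {4,5,9,10}→3  {5,6,9,10}→3  {5,7,8,10}→3  {5,8,9,10}→6  {6,8,9,10}→3  {7,8,9,10}→3
  5 left: {4,5,6,9,10}→6  {4,5,7,8,10}→6  {4,5,8,9,10}→12  {5,6,8,9,10}→12  {5,7,8,9,10}→12  {6,7,8,9,10}→6
  6 left: {4,5,6,8,9,10}→30  {4,5,7,8,9,10}→30  {5,6,7,8,9,10}→30
  7 left: {4,5,6,7,8,9,10}→90
  8 left: {3,4,5,6,7,8,9,10}→90
  9 left: {2,3,4,5,6,7,8,9,10}→90
  placing 0:a first → 90 extensions

90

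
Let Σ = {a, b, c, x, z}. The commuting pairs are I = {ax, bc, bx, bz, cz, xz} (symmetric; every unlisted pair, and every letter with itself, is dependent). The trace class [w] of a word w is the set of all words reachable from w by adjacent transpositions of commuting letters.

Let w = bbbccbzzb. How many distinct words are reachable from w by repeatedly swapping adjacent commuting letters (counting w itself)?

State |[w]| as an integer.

drop 0:b onto floor
drop 1:b onto {0:b}
drop 2:b onto {1:b}
drop 3:c onto floor
drop 4:c onto {3:c}
drop 5:b onto {2:b}
drop 6:z onto floor
drop 7:z onto {6:z}
drop 8:b onto {5:b}
ground layer = {0:b, 3:c, 6:z}
drop-orders for the pieces not yet dropped (sum over which currently-grounded one goes next):
  1 to go: {4} 1  {7} 1  {8} 1
  2 to go: {3,4} 1  {4,7} 2  {4,8} 2  {5,8} 1  {6,7} 1  {7,8} 2
  3 to go: {2,5,8} 1  {3,4,7} 3  {3,4,8} 3  {4,5,8} 3  {4,6,7} 3  {4,7,8} 6  {5,7,8} 3  {6,7,8} 3
  4 to go: {1,2,5,8} 1  {2,4,5,8} 4  {2,5,7,8} 4  {3,4,5,8} 6  {3,4,6,7} 6  {3,4,7,8} 12  {4,5,7,8} 12  {4,6,7,8} 12  {5,6,7,8} 6
  5 to go: {0,1,2,5,8} 1  {1,2,4,5,8} 5  {1,2,5,7,8} 5  {2,3,4,5,8} 10  {2,4,5,7,8} 20  {2,5,6,7,8} 10  {3,4,5,7,8} 30  {3,4,6,7,8} 30  {4,5,6,7,8} 30
  6 to go: {0,1,2,4,5,8} 6  {0,1,2,5,7,8} 6  {1,2,3,4,5,8} 15  {1,2,4,5,7,8} 30  {1,2,5,6,7,8} 15  {2,3,4,5,7,8} 60  {2,4,5,6,7,8} 60  {3,4,5,6,7,8} 90
  7 to go: {0,1,2,3,4,5,8} 21  {0,1,2,4,5,7,8} 42  {0,1,2,5,6,7,8} 21  {1,2,3,4,5,7,8} 105  {1,2,4,5,6,7,8} 105  {2,3,4,5,6,7,8} 210
  if 0:b drops first: 420 orders
  if 3:c drops first: 168 orders
  if 6:z drops first: 168 orders
heap linearizations: 756

756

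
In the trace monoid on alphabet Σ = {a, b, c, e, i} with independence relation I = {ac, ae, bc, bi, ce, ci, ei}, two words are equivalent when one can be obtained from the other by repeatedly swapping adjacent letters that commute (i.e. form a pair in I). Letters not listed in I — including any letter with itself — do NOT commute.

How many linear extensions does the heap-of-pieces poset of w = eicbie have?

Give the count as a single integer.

0(e) covers ∅
1(i) covers ∅
2(c) covers ∅
3(b) covers 0:e
4(i) covers 1:i
5(e) covers 3:b
floor of heap: 0:e, 1:i, 2:c
completions by unplaced set U, small U first (add the entries for U minus each lowest piece of U):
  |U|=1: {2}:1  {4}:1  {5}:1
  |U|=2: {1,4}:1  {2,4}:2  {2,5}:2  {3,5}:1  {4,5}:2
  |U|=3: {0,3,5}:1  {1,2,4}:3  {1,4,5}:3  {2,3,5}:3  {2,4,5}:6  {3,4,5}:3
  |U|=4: {0,2,3,5}:4  {0,3,4,5}:4  {1,2,4,5}:12  {1,3,4,5}:6  {2,3,4,5}:12
  start at 0(e): 30
  start at 1(i): 20
  start at 2(c): 10
sum over floor = 60

60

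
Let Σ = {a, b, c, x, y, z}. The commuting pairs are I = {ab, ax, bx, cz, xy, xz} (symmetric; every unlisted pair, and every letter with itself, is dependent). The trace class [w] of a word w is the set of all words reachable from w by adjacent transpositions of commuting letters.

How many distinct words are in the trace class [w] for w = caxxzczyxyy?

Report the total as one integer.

88

0(c) covers ∅
1(a) covers 0:c
2(x) covers 0:c
3(x) covers 2:x
4(z) covers 1:a
5(c) covers 1:a, 3:x
6(z) covers 4:z
7(y) covers 5:c, 6:z
8(x) covers 5:c
9(y) covers 7:y
10(y) covers 9:y
floor of heap: 0:c
completions by unplaced set U, small U first (add the entries for U minus each lowest piece of U):
  |U|=1: {8}:1  {10}:1
  |U|=2: {8,10}:2  {9,10}:1
  |U|=3: {7,9,10}:1  {8,9,10}:3
  |U|=4: {6,7,9,10}:1  {7,8,9,10}:4
  |U|=5: {4,6,7,9,10}:1  {5,7,8,9,10}:4  {6,7,8,9,10}:5
  |U|=6: {3,5,7,8,9,10}:4  {4,6,7,8,9,10}:6  {5,6,7,8,9,10}:9
  |U|=7: {2,3,5,7,8,9,10}:4  {3,5,6,7,8,9,10}:13  {4,5,6,7,8,9,10}:15
  |U|=8: {1,4,5,6,7,8,9,10}:15  {2,3,5,6,7,8,9,10}:17  {3,4,5,6,7,8,9,10}:28
  |U|=9: {1,3,4,5,6,7,8,9,10}:43  {2,3,4,5,6,7,8,9,10}:45
  start at 0(c): 88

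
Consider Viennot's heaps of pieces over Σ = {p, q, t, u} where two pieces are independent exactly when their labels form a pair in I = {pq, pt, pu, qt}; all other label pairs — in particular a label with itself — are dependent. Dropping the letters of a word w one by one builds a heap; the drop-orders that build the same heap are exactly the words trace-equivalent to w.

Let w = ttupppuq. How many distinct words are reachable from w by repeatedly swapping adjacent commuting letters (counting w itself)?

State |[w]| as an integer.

56

drop 0:t onto floor
drop 1:t onto {0:t}
drop 2:u onto {1:t}
drop 3:p onto floor
drop 4:p onto {3:p}
drop 5:p onto {4:p}
drop 6:u onto {2:u}
drop 7:q onto {6:u}
ground layer = {0:t, 3:p}
drop-orders for the pieces not yet dropped (sum over which currently-grounded one goes next):
  1 to go: {5} 1  {7} 1
  2 to go: {4,5} 1  {5,7} 2  {6,7} 1
  3 to go: {2,6,7} 1  {3,4,5} 1  {4,5,7} 3  {5,6,7} 3
  4 to go: {1,2,6,7} 1  {2,5,6,7} 4  {3,4,5,7} 4  {4,5,6,7} 6
  5 to go: {0,1,2,6,7} 1  {1,2,5,6,7} 5  {2,4,5,6,7} 10  {3,4,5,6,7} 10
  6 to go: {0,1,2,5,6,7} 6  {1,2,4,5,6,7} 15  {2,3,4,5,6,7} 20
  if 0:t drops first: 35 orders
  if 3:p drops first: 21 orders
heap linearizations: 56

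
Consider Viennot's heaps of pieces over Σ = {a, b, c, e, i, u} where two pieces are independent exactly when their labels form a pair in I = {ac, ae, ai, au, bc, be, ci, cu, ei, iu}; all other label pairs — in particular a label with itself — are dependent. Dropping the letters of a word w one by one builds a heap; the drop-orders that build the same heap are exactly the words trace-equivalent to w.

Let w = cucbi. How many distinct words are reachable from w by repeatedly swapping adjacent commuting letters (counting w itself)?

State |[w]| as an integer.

10

piece 0:c — minimal
piece 1:u — minimal
piece 2:c rests on {0:c}
piece 3:b rests on {1:u}
piece 4:i rests on {3:b}
minimal pieces: {0:c, 1:u}
ways to finish when only these pieces remain (= sum over removing one remaining piece with nothing left below it):
  1 left: {2}→1  {4}→1
  2 left: {0,2}→1  {2,4}→2  {3,4}→1
  3 left: {0,2,4}→3  {1,3,4}→1  {2,3,4}→3
  placing 0:c first → 4 extensions
  placing 1:u first → 6 extensions
total linear extensions = 10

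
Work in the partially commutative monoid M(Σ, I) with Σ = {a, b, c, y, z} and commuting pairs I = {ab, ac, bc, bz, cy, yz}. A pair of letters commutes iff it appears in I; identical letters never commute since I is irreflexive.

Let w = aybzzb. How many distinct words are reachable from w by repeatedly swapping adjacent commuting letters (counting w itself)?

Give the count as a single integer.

10

piece 0:a — minimal
piece 1:y rests on {0:a}
piece 2:b rests on {1:y}
piece 3:z rests on {0:a}
piece 4:z rests on {3:z}
piece 5:b rests on {2:b}
minimal pieces: {0:a}
ways to finish when only these pieces remain (= sum over removing one remaining piece with nothing left below it):
  1 left: {4}→1  {5}→1
  2 left: {2,5}→1  {3,4}→1  {4,5}→2
  3 left: {1,2,5}→1  {2,4,5}→3  {3,4,5}→3
  4 left: {1,2,4,5}→4  {2,3,4,5}→6
  placing 0:a first → 10 extensions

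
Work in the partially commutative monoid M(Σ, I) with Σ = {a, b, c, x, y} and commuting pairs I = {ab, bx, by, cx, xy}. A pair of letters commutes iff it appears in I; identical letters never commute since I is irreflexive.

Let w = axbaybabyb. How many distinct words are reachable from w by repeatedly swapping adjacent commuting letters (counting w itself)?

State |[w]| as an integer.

210

piece 0:a — minimal
piece 1:x rests on {0:a}
piece 2:b — minimal
piece 3:a rests on {1:x}
piece 4:y rests on {3:a}
piece 5:b rests on {2:b}
piece 6:a rests on {4:y}
piece 7:b rests on {5:b}
piece 8:y rests on {6:a}
piece 9:b rests on {7:b}
minimal pieces: {0:a, 2:b}
ways to finish when only these pieces remain (= sum over removing one remaining piece with nothing left below it):
  1 left: {8}→1  {9}→1
  2 left: {6,8}→1  {7,9}→1  {8,9}→2
  3 left: {4,6,8}→1  {5,7,9}→1  {6,8,9}→3  {7,8,9}→3
  4 left: {2,5,7,9}→1  {3,4,6,8}→1  {4,6,8,9}→4  {5,7,8,9}→4  {6,7,8,9}→6
  5 left: {1,3,4,6,8}→1  {2,5,7,8,9}→5  {3,4,6,8,9}→5  {4,6,7,8,9}→10  {5,6,7,8,9}→10
  6 left: {0,1,3,4,6,8}→1  {1,3,4,6,8,9}→6  {2,5,6,7,8,9}→15  {3,4,6,7,8,9}→15  {4,5,6,7,8,9}→20
  7 left: {0,1,3,4,6,8,9}→7  {1,3,4,6,7,8,9}→21  {2,4,5,6,7,8,9}→35  {3,4,5,6,7,8,9}→35
  8 left: {0,1,3,4,6,7,8,9}→28  {1,3,4,5,6,7,8,9}→56  {2,3,4,5,6,7,8,9}→70
  placing 0:a first → 126 extensions
  placing 2:b first → 84 extensions
total linear extensions = 210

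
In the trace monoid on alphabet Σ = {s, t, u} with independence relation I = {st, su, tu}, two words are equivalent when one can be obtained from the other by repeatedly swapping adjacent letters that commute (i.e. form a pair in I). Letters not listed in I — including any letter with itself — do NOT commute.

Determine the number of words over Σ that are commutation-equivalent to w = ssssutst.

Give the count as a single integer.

168

0(s) covers ∅
1(s) covers 0:s
2(s) covers 1:s
3(s) covers 2:s
4(u) covers ∅
5(t) covers ∅
6(s) covers 3:s
7(t) covers 5:t
floor of heap: 0:s, 4:u, 5:t
completions by unplaced set U, small U first (add the entries for U minus each lowest piece of U):
  |U|=1: {4}:1  {6}:1  {7}:1
  |U|=2: {3,6}:1  {4,6}:2  {4,7}:2  {5,7}:1  {6,7}:2
  |U|=3: {2,3,6}:1  {3,4,6}:3  {3,6,7}:3  {4,5,7}:3  {4,6,7}:6  {5,6,7}:3
  |U|=4: {1,2,3,6}:1  {2,3,4,6}:4  {2,3,6,7}:4  {3,4,6,7}:12  {3,5,6,7}:6  {4,5,6,7}:12
  |U|=5: {0,1,2,3,6}:1  {1,2,3,4,6}:5  {1,2,3,6,7}:5  {2,3,4,6,7}:20  {2,3,5,6,7}:10  {3,4,5,6,7}:30
  |U|=6: {0,1,2,3,4,6}:6  {0,1,2,3,6,7}:6  {1,2,3,4,6,7}:30  {1,2,3,5,6,7}:15  {2,3,4,5,6,7}:60
  start at 0(s): 105
  start at 4(u): 21
  start at 5(t): 42
sum over floor = 168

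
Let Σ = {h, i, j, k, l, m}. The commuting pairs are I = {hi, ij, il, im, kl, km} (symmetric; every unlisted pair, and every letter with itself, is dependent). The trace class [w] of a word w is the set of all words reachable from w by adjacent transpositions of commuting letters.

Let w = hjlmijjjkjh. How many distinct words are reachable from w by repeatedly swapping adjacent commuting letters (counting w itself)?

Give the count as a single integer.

8

drop 0:h onto floor
drop 1:j onto {0:h}
drop 2:l onto {1:j}
drop 3:m onto {2:l}
drop 4:i onto floor
drop 5:j onto {3:m}
drop 6:j onto {5:j}
drop 7:j onto {6:j}
drop 8:k onto {4:i, 7:j}
drop 9:j onto {8:k}
drop 10:h onto {9:j}
ground layer = {0:h, 4:i}
drop-orders for the pieces not yet dropped (sum over which currently-grounded one goes next):
  1 to go: {10} 1
  2 to go: {9,10} 1
  3 to go: {8,9,10} 1
  4 to go: {4,8,9,10} 1  {7,8,9,10} 1
  5 to go: {4,7,8,9,10} 2  {6,7,8,9,10} 1
  6 to go: {4,6,7,8,9,10} 3  {5,6,7,8,9,10} 1
  7 to go: {3,5,6,7,8,9,10} 1  {4,5,6,7,8,9,10} 4
  8 to go: {2,3,5,6,7,8,9,10} 1  {3,4,5,6,7,8,9,10} 5
  9 to go: {1,2,3,5,6,7,8,9,10} 1  {2,3,4,5,6,7,8,9,10} 6
  if 0:h drops first: 7 orders
  if 4:i drops first: 1 orders
heap linearizations: 8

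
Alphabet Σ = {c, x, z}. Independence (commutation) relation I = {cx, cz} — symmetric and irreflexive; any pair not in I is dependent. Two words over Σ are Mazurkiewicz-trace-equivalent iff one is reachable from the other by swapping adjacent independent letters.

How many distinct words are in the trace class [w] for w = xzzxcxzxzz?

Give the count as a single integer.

0(x) covers ∅
1(z) covers 0:x
2(z) covers 1:z
3(x) covers 2:z
4(c) covers ∅
5(x) covers 3:x
6(z) covers 5:x
7(x) covers 6:z
8(z) covers 7:x
9(z) covers 8:z
floor of heap: 0:x, 4:c
completions by unplaced set U, small U first (add the entries for U minus each lowest piece of U):
  |U|=1: {4}:1  {9}:1
  |U|=2: {4,9}:2  {8,9}:1
  |U|=3: {4,8,9}:3  {7,8,9}:1
  |U|=4: {4,7,8,9}:4  {6,7,8,9}:1
  |U|=5: {4,6,7,8,9}:5  {5,6,7,8,9}:1
  |U|=6: {3,5,6,7,8,9}:1  {4,5,6,7,8,9}:6
  |U|=7: {2,3,5,6,7,8,9}:1  {3,4,5,6,7,8,9}:7
  |U|=8: {1,2,3,5,6,7,8,9}:1  {2,3,4,5,6,7,8,9}:8
  start at 0(x): 9
  start at 4(c): 1
sum over floor = 10

10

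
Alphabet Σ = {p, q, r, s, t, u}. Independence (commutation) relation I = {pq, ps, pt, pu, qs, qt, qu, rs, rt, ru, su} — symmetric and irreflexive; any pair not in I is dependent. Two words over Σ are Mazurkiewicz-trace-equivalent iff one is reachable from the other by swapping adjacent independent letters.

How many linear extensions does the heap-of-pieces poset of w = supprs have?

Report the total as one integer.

0(s) covers ∅
1(u) covers ∅
2(p) covers ∅
3(p) covers 2:p
4(r) covers 3:p
5(s) covers 0:s
floor of heap: 0:s, 1:u, 2:p
completions by unplaced set U, small U first (add the entries for U minus each lowest piece of U):
  |U|=1: {1}:1  {4}:1  {5}:1
  |U|=2: {0,5}:1  {1,4}:2  {1,5}:2  {3,4}:1  {4,5}:2
  |U|=3: {0,1,5}:3  {0,4,5}:3  {1,3,4}:3  {1,4,5}:6  {2,3,4}:1  {3,4,5}:3
  |U|=4: {0,1,4,5}:12  {0,3,4,5}:6  {1,2,3,4}:4  {1,3,4,5}:12  {2,3,4,5}:4
  start at 0(s): 20
  start at 1(u): 10
  start at 2(p): 30
sum over floor = 60

60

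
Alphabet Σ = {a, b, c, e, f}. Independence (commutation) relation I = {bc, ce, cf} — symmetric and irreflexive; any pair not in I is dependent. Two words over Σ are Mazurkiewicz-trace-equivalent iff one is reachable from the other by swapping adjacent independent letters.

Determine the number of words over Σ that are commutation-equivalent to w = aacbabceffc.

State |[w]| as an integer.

30

piece 0:a — minimal
piece 1:a rests on {0:a}
piece 2:c rests on {1:a}
piece 3:b rests on {1:a}
piece 4:a rests on {2:c, 3:b}
piece 5:b rests on {4:a}
piece 6:c rests on {4:a}
piece 7:e rests on {5:b}
piece 8:f rests on {7:e}
piece 9:f rests on {8:f}
piece 10:c rests on {6:c}
minimal pieces: {0:a}
ways to finish when only these pieces remain (= sum over removing one remaining piece with nothing left below it):
  1 left: {9}→1  {10}→1
  2 left: {6,10}→1  {8,9}→1  {9,10}→2
  3 left: {6,9,10}→3  {7,8,9}→1  {8,9,10}→3
  4 left: {5,7,8,9}→1  {6,8,9,10}→6  {7,8,9,10}→4
  5 left: {5,7,8,9,10}→5  {6,7,8,9,10}→10
  6 left: {5,6,7,8,9,10}→15
  7 left: {4,5,6,7,8,9,10}→15
  8 left: {2,4,5,6,7,8,9,10}→15  {3,4,5,6,7,8,9,10}→15
  9 left: {2,3,4,5,6,7,8,9,10}→30
  placing 0:a first → 30 extensions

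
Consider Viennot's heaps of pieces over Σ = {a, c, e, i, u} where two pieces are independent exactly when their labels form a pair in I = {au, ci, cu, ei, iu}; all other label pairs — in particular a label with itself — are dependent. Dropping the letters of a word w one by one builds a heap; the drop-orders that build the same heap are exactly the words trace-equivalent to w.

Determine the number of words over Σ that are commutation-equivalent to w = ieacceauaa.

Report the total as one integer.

8

piece 0:i — minimal
piece 1:e — minimal
piece 2:a rests on {0:i, 1:e}
piece 3:c rests on {2:a}
piece 4:c rests on {3:c}
piece 5:e rests on {4:c}
piece 6:a rests on {5:e}
piece 7:u rests on {5:e}
piece 8:a rests on {6:a}
piece 9:a rests on {8:a}
minimal pieces: {0:i, 1:e}
ways to finish when only these pieces remain (= sum over removing one remaining piece with nothing left below it):
  1 left: {7}→1  {9}→1
  2 left: {7,9}→2  {8,9}→1
  3 left: {6,8,9}→1  {7,8,9}→3
  4 left: {6,7,8,9}→4
  5 left: {5,6,7,8,9}→4
  6 left: {4,5,6,7,8,9}→4
  7 left: {3,4,5,6,7,8,9}→4
  8 left: {2,3,4,5,6,7,8,9}→4
  placing 0:i first → 4 extensions
  placing 1:e first → 4 extensions
total linear extensions = 8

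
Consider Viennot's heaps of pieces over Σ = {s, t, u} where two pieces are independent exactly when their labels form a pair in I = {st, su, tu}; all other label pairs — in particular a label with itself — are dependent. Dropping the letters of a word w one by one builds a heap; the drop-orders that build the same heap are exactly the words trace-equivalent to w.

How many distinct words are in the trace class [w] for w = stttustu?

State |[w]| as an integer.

0(s) covers ∅
1(t) covers ∅
2(t) covers 1:t
3(t) covers 2:t
4(u) covers ∅
5(s) covers 0:s
6(t) covers 3:t
7(u) covers 4:u
floor of heap: 0:s, 1:t, 4:u
completions by unplaced set U, small U first (add the entries for U minus each lowest piece of U):
  |U|=1: {5}:1  {6}:1  {7}:1
  |U|=2: {0,5}:1  {3,6}:1  {4,7}:1  {5,6}:2  {5,7}:2  {6,7}:2
  |U|=3: {0,5,6}:3  {0,5,7}:3  {2,3,6}:1  {3,5,6}:3  {3,6,7}:3  {4,5,7}:3  {4,6,7}:3  {5,6,7}:6
  |U|=4: {0,3,5,6}:6  {0,4,5,7}:6  {0,5,6,7}:12  {1,2,3,6}:1  {2,3,5,6}:4  {2,3,6,7}:4  {3,4,6,7}:6  {3,5,6,7}:12  {4,5,6,7}:12
  |U|=5: {0,2,3,5,6}:10  {0,3,5,6,7}:30  {0,4,5,6,7}:30  {1,2,3,5,6}:5  {1,2,3,6,7}:5  {2,3,4,6,7}:10  {2,3,5,6,7}:20  {3,4,5,6,7}:30
  |U|=6: {0,1,2,3,5,6}:15  {0,2,3,5,6,7}:60  {0,3,4,5,6,7}:90  {1,2,3,4,6,7}:15  {1,2,3,5,6,7}:30  {2,3,4,5,6,7}:60
  start at 0(s): 105
  start at 1(t): 210
  start at 4(u): 105
sum over floor = 420

420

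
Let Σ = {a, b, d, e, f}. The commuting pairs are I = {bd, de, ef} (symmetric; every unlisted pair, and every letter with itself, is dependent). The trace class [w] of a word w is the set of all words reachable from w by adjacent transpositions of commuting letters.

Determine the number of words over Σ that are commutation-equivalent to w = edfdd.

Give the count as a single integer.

5

drop 0:e onto floor
drop 1:d onto floor
drop 2:f onto {1:d}
drop 3:d onto {2:f}
drop 4:d onto {3:d}
ground layer = {0:e, 1:d}
drop-orders for the pieces not yet dropped (sum over which currently-grounded one goes next):
  1 to go: {0} 1  {4} 1
  2 to go: {0,4} 2  {3,4} 1
  3 to go: {0,3,4} 3  {2,3,4} 1
  if 0:e drops first: 1 orders
  if 1:d drops first: 4 orders
heap linearizations: 5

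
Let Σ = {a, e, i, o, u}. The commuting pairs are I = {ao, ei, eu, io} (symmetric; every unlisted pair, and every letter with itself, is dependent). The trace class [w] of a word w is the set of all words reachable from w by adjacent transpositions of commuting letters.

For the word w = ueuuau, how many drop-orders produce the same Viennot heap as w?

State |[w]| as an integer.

4

0(u) covers ∅
1(e) covers ∅
2(u) covers 0:u
3(u) covers 2:u
4(a) covers 1:e, 3:u
5(u) covers 4:a
floor of heap: 0:u, 1:e
completions by unplaced set U, small U first (add the entries for U minus each lowest piece of U):
  |U|=1: {5}:1
  |U|=2: {4,5}:1
  |U|=3: {1,4,5}:1  {3,4,5}:1
  |U|=4: {1,3,4,5}:2  {2,3,4,5}:1
  start at 0(u): 3
  start at 1(e): 1
sum over floor = 4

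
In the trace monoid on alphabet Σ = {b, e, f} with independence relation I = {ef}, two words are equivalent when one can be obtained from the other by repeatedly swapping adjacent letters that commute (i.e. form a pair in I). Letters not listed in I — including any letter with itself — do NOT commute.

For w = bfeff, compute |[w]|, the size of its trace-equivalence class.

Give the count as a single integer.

piece 0:b — minimal
piece 1:f rests on {0:b}
piece 2:e rests on {0:b}
piece 3:f rests on {1:f}
piece 4:f rests on {3:f}
minimal pieces: {0:b}
ways to finish when only these pieces remain (= sum over removing one remaining piece with nothing left below it):
  1 left: {2}→1  {4}→1
  2 left: {2,4}→2  {3,4}→1
  3 left: {1,3,4}→1  {2,3,4}→3
  placing 0:b first → 4 extensions

4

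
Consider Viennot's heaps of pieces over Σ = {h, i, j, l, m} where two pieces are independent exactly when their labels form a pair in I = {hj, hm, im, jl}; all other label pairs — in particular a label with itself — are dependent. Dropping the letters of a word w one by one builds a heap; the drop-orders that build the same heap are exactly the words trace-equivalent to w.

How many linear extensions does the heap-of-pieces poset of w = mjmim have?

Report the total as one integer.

3

drop 0:m onto floor
drop 1:j onto {0:m}
drop 2:m onto {1:j}
drop 3:i onto {1:j}
drop 4:m onto {2:m}
ground layer = {0:m}
drop-orders for the pieces not yet dropped (sum over which currently-grounded one goes next):
  1 to go: {3} 1  {4} 1
  2 to go: {2,4} 1  {3,4} 2
  3 to go: {2,3,4} 3
  if 0:m drops first: 3 orders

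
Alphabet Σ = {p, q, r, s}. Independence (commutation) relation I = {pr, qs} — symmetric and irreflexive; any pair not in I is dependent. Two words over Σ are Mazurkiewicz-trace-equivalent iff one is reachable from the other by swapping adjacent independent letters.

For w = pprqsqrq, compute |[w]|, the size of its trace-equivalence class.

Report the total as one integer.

9

#0=p has no predecessor
#1=p depends on [0:p]
#2=r has no predecessor
#3=q depends on [1:p, 2:r]
#4=s depends on [1:p, 2:r]
#5=q depends on [3:q]
#6=r depends on [4:s, 5:q]
#7=q depends on [6:r]
sources: [0:p, 2:r]
N(rest) = Σ N(rest − s) over sources s of rest; N(one piece) = 1:
  size 1 → [7]=1
  size 2 → [6,7]=1
  size 3 → [4,6,7]=1  [5,6,7]=1
  size 4 → [3,5,6,7]=1  [4,5,6,7]=2
  size 5 → [3,4,5,6,7]=3
  size 6 → [1,3,4,5,6,7]=3  [2,3,4,5,6,7]=3
  first=0(p) contributes 6
  first=2(r) contributes 3
|[w]| = 9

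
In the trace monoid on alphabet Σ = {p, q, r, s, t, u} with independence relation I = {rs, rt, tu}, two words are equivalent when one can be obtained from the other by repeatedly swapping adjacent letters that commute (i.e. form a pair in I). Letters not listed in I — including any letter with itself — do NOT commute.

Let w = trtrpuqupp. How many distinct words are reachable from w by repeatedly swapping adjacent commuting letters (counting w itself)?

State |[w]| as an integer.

0(t) covers ∅
1(r) covers ∅
2(t) covers 0:t
3(r) covers 1:r
4(p) covers 2:t, 3:r
5(u) covers 4:p
6(q) covers 5:u
7(u) covers 6:q
8(p) covers 7:u
9(p) covers 8:p
floor of heap: 0:t, 1:r
completions by unplaced set U, small U first (add the entries for U minus each lowest piece of U):
  |U|=1: {9}:1
  |U|=2: {8,9}:1
  |U|=3: {7,8,9}:1
  |U|=4: {6,7,8,9}:1
  |U|=5: {5,6,7,8,9}:1
  |U|=6: {4,5,6,7,8,9}:1
  |U|=7: {2,4,5,6,7,8,9}:1  {3,4,5,6,7,8,9}:1
  |U|=8: {0,2,4,5,6,7,8,9}:1  {1,3,4,5,6,7,8,9}:1  {2,3,4,5,6,7,8,9}:2
  start at 0(t): 3
  start at 1(r): 3
sum over floor = 6

6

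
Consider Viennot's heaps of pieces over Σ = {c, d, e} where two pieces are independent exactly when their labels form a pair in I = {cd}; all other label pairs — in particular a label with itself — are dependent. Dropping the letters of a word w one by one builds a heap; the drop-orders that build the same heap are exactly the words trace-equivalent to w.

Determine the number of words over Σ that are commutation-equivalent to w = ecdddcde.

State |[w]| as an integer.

piece 0:e — minimal
piece 1:c rests on {0:e}
piece 2:d rests on {0:e}
piece 3:d rests on {2:d}
piece 4:d rests on {3:d}
piece 5:c rests on {1:c}
piece 6:d rests on {4:d}
piece 7:e rests on {5:c, 6:d}
minimal pieces: {0:e}
ways to finish when only these pieces remain (= sum over removing one remaining piece with nothing left below it):
  1 left: {7}→1
  2 left: {5,7}→1  {6,7}→1
  3 left: {1,5,7}→1  {4,6,7}→1  {5,6,7}→2
  4 left: {1,5,6,7}→3  {3,4,6,7}→1  {4,5,6,7}→3
  5 left: {1,4,5,6,7}→6  {2,3,4,6,7}→1  {3,4,5,6,7}→4
  6 left: {1,3,4,5,6,7}→10  {2,3,4,5,6,7}→5
  placing 0:e first → 15 extensions

15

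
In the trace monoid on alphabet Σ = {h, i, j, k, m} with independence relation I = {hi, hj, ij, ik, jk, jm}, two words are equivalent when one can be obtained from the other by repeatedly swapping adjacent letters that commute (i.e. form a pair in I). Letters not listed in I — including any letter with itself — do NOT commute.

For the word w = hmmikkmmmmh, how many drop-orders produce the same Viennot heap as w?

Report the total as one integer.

3

0(h) covers ∅
1(m) covers 0:h
2(m) covers 1:m
3(i) covers 2:m
4(k) covers 2:m
5(k) covers 4:k
6(m) covers 3:i, 5:k
7(m) covers 6:m
8(m) covers 7:m
9(m) covers 8:m
10(h) covers 9:m
floor of heap: 0:h
completions by unplaced set U, small U first (add the entries for U minus each lowest piece of U):
  |U|=1: {10}:1
  |U|=2: {9,10}:1
  |U|=3: {8,9,10}:1
  |U|=4: {7,8,9,10}:1
  |U|=5: {6,7,8,9,10}:1
  |U|=6: {3,6,7,8,9,10}:1  {5,6,7,8,9,10}:1
  |U|=7: {3,5,6,7,8,9,10}:2  {4,5,6,7,8,9,10}:1
  |U|=8: {3,4,5,6,7,8,9,10}:3
  |U|=9: {2,3,4,5,6,7,8,9,10}:3
  start at 0(h): 3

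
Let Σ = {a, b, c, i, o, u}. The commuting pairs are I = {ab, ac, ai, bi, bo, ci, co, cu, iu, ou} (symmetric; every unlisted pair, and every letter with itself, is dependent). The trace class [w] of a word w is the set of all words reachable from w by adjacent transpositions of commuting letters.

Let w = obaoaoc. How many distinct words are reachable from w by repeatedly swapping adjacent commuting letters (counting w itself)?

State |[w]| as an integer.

#0=o has no predecessor
#1=b has no predecessor
#2=a depends on [0:o]
#3=o depends on [2:a]
#4=a depends on [3:o]
#5=o depends on [4:a]
#6=c depends on [1:b]
sources: [0:o, 1:b]
N(rest) = Σ N(rest − s) over sources s of rest; N(one piece) = 1:
  size 1 → [5]=1  [6]=1
  size 2 → [1,6]=1  [4,5]=1  [5,6]=2
  size 3 → [1,5,6]=3  [3,4,5]=1  [4,5,6]=3
  size 4 → [1,4,5,6]=6  [2,3,4,5]=1  [3,4,5,6]=4
  size 5 → [0,2,3,4,5]=1  [1,3,4,5,6]=10  [2,3,4,5,6]=5
  first=0(o) contributes 15
  first=1(b) contributes 6
|[w]| = 21

21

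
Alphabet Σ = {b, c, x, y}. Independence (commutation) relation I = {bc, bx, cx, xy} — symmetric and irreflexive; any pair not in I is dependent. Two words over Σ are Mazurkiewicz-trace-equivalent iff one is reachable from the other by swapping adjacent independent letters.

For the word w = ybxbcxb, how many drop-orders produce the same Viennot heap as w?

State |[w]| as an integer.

84

#0=y has no predecessor
#1=b depends on [0:y]
#2=x has no predecessor
#3=b depends on [1:b]
#4=c depends on [0:y]
#5=x depends on [2:x]
#6=b depends on [3:b]
sources: [0:y, 2:x]
N(rest) = Σ N(rest − s) over sources s of rest; N(one piece) = 1:
  size 1 → [4]=1  [5]=1  [6]=1
  size 2 → [2,5]=1  [3,6]=1  [4,5]=2  [4,6]=2  [5,6]=2
  size 3 → [1,3,6]=1  [2,4,5]=3  [2,5,6]=3  [3,4,6]=3  [3,5,6]=3  [4,5,6]=6
  size 4 → [1,3,4,6]=4  [1,3,5,6]=4  [2,3,5,6]=6  [2,4,5,6]=12  [3,4,5,6]=12
  size 5 → [0,1,3,4,6]=4  [1,2,3,5,6]=10  [1,3,4,5,6]=20  [2,3,4,5,6]=30
  first=0(y) contributes 60
  first=2(x) contributes 24
|[w]| = 84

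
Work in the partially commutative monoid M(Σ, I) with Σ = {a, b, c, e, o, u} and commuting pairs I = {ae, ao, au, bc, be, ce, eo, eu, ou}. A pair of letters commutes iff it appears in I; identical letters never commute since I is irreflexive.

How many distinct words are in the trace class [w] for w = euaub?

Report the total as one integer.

drop 0:e onto floor
drop 1:u onto floor
drop 2:a onto floor
drop 3:u onto {1:u}
drop 4:b onto {2:a, 3:u}
ground layer = {0:e, 1:u, 2:a}
drop-orders for the pieces not yet dropped (sum over which currently-grounded one goes next):
  1 to go: {0} 1  {4} 1
  2 to go: {0,4} 2  {2,4} 1  {3,4} 1
  3 to go: {0,2,4} 3  {0,3,4} 3  {1,3,4} 1  {2,3,4} 2
  if 0:e drops first: 3 orders
  if 1:u drops first: 8 orders
  if 2:a drops first: 4 orders
heap linearizations: 15

15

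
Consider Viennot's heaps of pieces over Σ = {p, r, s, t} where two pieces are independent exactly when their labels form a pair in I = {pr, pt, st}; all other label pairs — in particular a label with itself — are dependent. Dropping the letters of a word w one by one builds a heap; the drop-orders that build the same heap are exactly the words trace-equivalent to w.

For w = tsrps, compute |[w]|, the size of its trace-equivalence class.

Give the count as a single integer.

piece 0:t — minimal
piece 1:s — minimal
piece 2:r rests on {0:t, 1:s}
piece 3:p rests on {1:s}
piece 4:s rests on {2:r, 3:p}
minimal pieces: {0:t, 1:s}
ways to finish when only these pieces remain (= sum over removing one remaining piece with nothing left below it):
  1 left: {4}→1
  2 left: {2,4}→1  {3,4}→1
  3 left: {0,2,4}→1  {2,3,4}→2
  placing 0:t first → 2 extensions
  placing 1:s first → 3 extensions
total linear extensions = 5

5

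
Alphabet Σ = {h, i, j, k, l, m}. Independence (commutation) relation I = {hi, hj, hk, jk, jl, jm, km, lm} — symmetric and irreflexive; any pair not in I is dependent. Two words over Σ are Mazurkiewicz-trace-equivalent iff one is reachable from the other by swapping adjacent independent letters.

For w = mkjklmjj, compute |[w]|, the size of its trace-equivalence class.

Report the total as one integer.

560

0(m) covers ∅
1(k) covers ∅
2(j) covers ∅
3(k) covers 1:k
4(l) covers 3:k
5(m) covers 0:m
6(j) covers 2:j
7(j) covers 6:j
floor of heap: 0:m, 1:k, 2:j
completions by unplaced set U, small U first (add the entries for U minus each lowest piece of U):
  |U|=1: {4}:1  {5}:1  {7}:1
  |U|=2: {0,5}:1  {3,4}:1  {4,5}:2  {4,7}:2  {5,7}:2  {6,7}:1
  |U|=3: {0,4,5}:3  {0,5,7}:3  {1,3,4}:1  {2,6,7}:1  {3,4,5}:3  {3,4,7}:3  {4,5,7}:6  {4,6,7}:3  {5,6,7}:3
  |U|=4: {0,3,4,5}:6  {0,4,5,7}:12  {0,5,6,7}:6  {1,3,4,5}:4  {1,3,4,7}:4  {2,4,6,7}:4  {2,5,6,7}:4  {3,4,5,7}:12  {3,4,6,7}:6  {4,5,6,7}:12
  |U|=5: {0,1,3,4,5}:10  {0,2,5,6,7}:10  {0,3,4,5,7}:30  {0,4,5,6,7}:30  {1,3,4,5,7}:20  {1,3,4,6,7}:10  {2,3,4,6,7}:10  {2,4,5,6,7}:20  {3,4,5,6,7}:30
  |U|=6: {0,1,3,4,5,7}:60  {0,2,4,5,6,7}:60  {0,3,4,5,6,7}:90  {1,2,3,4,6,7}:20  {1,3,4,5,6,7}:60  {2,3,4,5,6,7}:60
  start at 0(m): 140
  start at 1(k): 210
  start at 2(j): 210
sum over floor = 560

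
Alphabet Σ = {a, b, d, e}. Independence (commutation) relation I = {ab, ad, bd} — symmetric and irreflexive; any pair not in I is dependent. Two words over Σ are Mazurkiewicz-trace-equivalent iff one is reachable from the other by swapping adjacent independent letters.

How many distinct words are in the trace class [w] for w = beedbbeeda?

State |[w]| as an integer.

drop 0:b onto floor
drop 1:e onto {0:b}
drop 2:e onto {1:e}
drop 3:d onto {2:e}
drop 4:b onto {2:e}
drop 5:b onto {4:b}
drop 6:e onto {3:d, 5:b}
drop 7:e onto {6:e}
drop 8:d onto {7:e}
drop 9:a onto {7:e}
ground layer = {0:b}
drop-orders for the pieces not yet dropped (sum over which currently-grounded one goes next):
  1 to go: {8} 1  {9} 1
  2 to go: {8,9} 2
  3 to go: {7,8,9} 2
  4 to go: {6,7,8,9} 2
  5 to go: {3,6,7,8,9} 2  {5,6,7,8,9} 2
  6 to go: {3,5,6,7,8,9} 4  {4,5,6,7,8,9} 2
  7 to go: {3,4,5,6,7,8,9} 6
  8 to go: {2,3,4,5,6,7,8,9} 6
  if 0:b drops first: 6 orders

6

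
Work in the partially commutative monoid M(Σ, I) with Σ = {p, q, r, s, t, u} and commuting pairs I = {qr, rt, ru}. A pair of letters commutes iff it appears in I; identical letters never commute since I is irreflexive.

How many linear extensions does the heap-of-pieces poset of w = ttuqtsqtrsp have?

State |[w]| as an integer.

3

#0=t has no predecessor
#1=t depends on [0:t]
#2=u depends on [1:t]
#3=q depends on [2:u]
#4=t depends on [3:q]
#5=s depends on [4:t]
#6=q depends on [5:s]
#7=t depends on [6:q]
#8=r depends on [5:s]
#9=s depends on [7:t, 8:r]
#10=p depends on [9:s]
sources: [0:t]
N(rest) = Σ N(rest − s) over sources s of rest; N(one piece) = 1:
  size 1 → [10]=1
  size 2 → [9,10]=1
  size 3 → [7,9,10]=1  [8,9,10]=1
  size 4 → [6,7,9,10]=1  [7,8,9,10]=2
  size 5 → [6,7,8,9,10]=3
  size 6 → [5,6,7,8,9,10]=3
  size 7 → [4,5,6,7,8,9,10]=3
  size 8 → [3,4,5,6,7,8,9,10]=3
  size 9 → [2,3,4,5,6,7,8,9,10]=3
  first=0(t) contributes 3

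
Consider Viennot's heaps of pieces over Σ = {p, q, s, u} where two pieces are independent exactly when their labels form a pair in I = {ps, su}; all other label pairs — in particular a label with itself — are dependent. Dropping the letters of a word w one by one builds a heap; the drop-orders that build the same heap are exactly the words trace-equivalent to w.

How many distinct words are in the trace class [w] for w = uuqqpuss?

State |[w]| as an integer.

#0=u has no predecessor
#1=u depends on [0:u]
#2=q depends on [1:u]
#3=q depends on [2:q]
#4=p depends on [3:q]
#5=u depends on [4:p]
#6=s depends on [3:q]
#7=s depends on [6:s]
sources: [0:u]
N(rest) = Σ N(rest − s) over sources s of rest; N(one piece) = 1:
  size 1 → [5]=1  [7]=1
  size 2 → [4,5]=1  [5,7]=2  [6,7]=1
  size 3 → [4,5,7]=3  [5,6,7]=3
  size 4 → [4,5,6,7]=6
  size 5 → [3,4,5,6,7]=6
  size 6 → [2,3,4,5,6,7]=6
  first=0(u) contributes 6

6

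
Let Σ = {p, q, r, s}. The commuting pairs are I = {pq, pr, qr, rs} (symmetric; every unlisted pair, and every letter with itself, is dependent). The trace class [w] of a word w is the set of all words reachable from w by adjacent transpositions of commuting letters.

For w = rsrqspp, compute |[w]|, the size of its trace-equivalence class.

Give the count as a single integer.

0(r) covers ∅
1(s) covers ∅
2(r) covers 0:r
3(q) covers 1:s
4(s) covers 3:q
5(p) covers 4:s
6(p) covers 5:p
floor of heap: 0:r, 1:s
completions by unplaced set U, small U first (add the entries for U minus each lowest piece of U):
  |U|=1: {2}:1  {6}:1
  |U|=2: {0,2}:1  {2,6}:2  {5,6}:1
  |U|=3: {0,2,6}:3  {2,5,6}:3  {4,5,6}:1
  |U|=4: {0,2,5,6}:6  {2,4,5,6}:4  {3,4,5,6}:1
  |U|=5: {0,2,4,5,6}:10  {1,3,4,5,6}:1  {2,3,4,5,6}:5
  start at 0(r): 6
  start at 1(s): 15
sum over floor = 21

21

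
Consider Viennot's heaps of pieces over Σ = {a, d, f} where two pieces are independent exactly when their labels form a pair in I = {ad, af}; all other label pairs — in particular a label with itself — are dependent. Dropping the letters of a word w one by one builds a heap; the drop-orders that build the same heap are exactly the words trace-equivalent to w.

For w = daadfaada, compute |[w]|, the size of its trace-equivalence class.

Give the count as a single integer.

126

#0=d has no predecessor
#1=a has no predecessor
#2=a depends on [1:a]
#3=d depends on [0:d]
#4=f depends on [3:d]
#5=a depends on [2:a]
#6=a depends on [5:a]
#7=d depends on [4:f]
#8=a depends on [6:a]
sources: [0:d, 1:a]
N(rest) = Σ N(rest − s) over sources s of rest; N(one piece) = 1:
  size 1 → [7]=1  [8]=1
  size 2 → [4,7]=1  [6,8]=1  [7,8]=2
  size 3 → [3,4,7]=1  [4,7,8]=3  [5,6,8]=1  [6,7,8]=3
  size 4 → [0,3,4,7]=1  [2,5,6,8]=1  [3,4,7,8]=4  [4,6,7,8]=6  [5,6,7,8]=4
  size 5 → [0,3,4,7,8]=5  [1,2,5,6,8]=1  [2,5,6,7,8]=5  [3,4,6,7,8]=10  [4,5,6,7,8]=10
  size 6 → [0,3,4,6,7,8]=15  [1,2,5,6,7,8]=6  [2,4,5,6,7,8]=15  [3,4,5,6,7,8]=20
  size 7 → [0,3,4,5,6,7,8]=35  [1,2,4,5,6,7,8]=21  [2,3,4,5,6,7,8]=35
  first=0(d) contributes 56
  first=1(a) contributes 70
|[w]| = 126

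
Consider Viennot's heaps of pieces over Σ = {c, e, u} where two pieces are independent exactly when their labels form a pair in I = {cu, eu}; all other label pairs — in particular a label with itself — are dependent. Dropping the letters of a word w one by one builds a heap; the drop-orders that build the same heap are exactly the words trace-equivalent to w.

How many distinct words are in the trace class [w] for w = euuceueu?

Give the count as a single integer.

70

#0=e has no predecessor
#1=u has no predecessor
#2=u depends on [1:u]
#3=c depends on [0:e]
#4=e depends on [3:c]
#5=u depends on [2:u]
#6=e depends on [4:e]
#7=u depends on [5:u]
sources: [0:e, 1:u]
N(rest) = Σ N(rest − s) over sources s of rest; N(one piece) = 1:
  size 1 → [6]=1  [7]=1
  size 2 → [4,6]=1  [5,7]=1  [6,7]=2
  size 3 → [2,5,7]=1  [3,4,6]=1  [4,6,7]=3  [5,6,7]=3
  size 4 → [0,3,4,6]=1  [1,2,5,7]=1  [2,5,6,7]=4  [3,4,6,7]=4  [4,5,6,7]=6
  size 5 → [0,3,4,6,7]=5  [1,2,5,6,7]=5  [2,4,5,6,7]=10  [3,4,5,6,7]=10
  size 6 → [0,3,4,5,6,7]=15  [1,2,4,5,6,7]=15  [2,3,4,5,6,7]=20
  first=0(e) contributes 35
  first=1(u) contributes 35
|[w]| = 70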